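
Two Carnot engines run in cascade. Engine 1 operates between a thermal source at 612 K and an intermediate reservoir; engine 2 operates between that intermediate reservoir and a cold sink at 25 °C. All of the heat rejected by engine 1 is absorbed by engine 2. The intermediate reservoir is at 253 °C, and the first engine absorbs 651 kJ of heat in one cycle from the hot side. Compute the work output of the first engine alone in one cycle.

T_C = 25 °C → 25 + 273.15 = 298.15 K.
T_m = 253 °C → 253 + 273.15 = 526.15 K.
First-stage efficiency η₁ = 1 − T_m/T_H = 1 − 526.15/612.00 = 0.1403.
W₁ = η₁·Q_H = 0.1403 × 651 = 91.3 kJ.

W₁ ≈ 91.3 kJ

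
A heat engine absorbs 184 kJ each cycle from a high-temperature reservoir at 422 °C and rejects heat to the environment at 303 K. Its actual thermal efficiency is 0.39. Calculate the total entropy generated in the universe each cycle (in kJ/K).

T_H = 422 °C → 422 + 273.15 = 695.15 K.
W = η·Q_H = 0.39 × 184 = 71.76 kJ, so Q_C = Q_H − W = 112.2 kJ.
Entropy balance on the reservoirs: −Q_H/T_H = -0.2647 kJ/K, +Q_C/T_C = 0.3704 kJ/K.
ΔS_univ = −Q_H/T_H + Q_C/T_C = 0.106 kJ/K (> 0, since η = 0.39 < η_Carnot = 0.564).

ΔS_univ ≈ 0.106 kJ/K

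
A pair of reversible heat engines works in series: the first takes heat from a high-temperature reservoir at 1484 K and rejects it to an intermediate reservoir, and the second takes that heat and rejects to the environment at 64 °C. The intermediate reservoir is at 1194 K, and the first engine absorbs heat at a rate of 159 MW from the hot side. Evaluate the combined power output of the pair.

Ẇ_total ≈ 123 MW

T_C = 64 °C → 64 + 273.15 = 337.15 K.
Two reversible stages in series are equivalent to a single Carnot engine between T_H and T_C, so η_total = 1 − T_C/T_H = 1 − 337.15/1484.00 = 0.7728.
W_total = η_total · Q_H = 0.7728 × 159 = 123 MW.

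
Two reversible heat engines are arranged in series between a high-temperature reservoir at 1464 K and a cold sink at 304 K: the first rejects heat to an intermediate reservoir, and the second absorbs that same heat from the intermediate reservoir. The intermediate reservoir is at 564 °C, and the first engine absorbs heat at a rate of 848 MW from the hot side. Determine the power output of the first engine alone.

Ẇ₁ ≈ 363 MW

T_m = 564 °C → 564 + 273.15 = 837.15 K.
First-stage efficiency η₁ = 1 − T_m/T_H = 1 − 837.15/1464.00 = 0.4282.
W₁ = η₁·Q_H = 0.4282 × 848 = 363 MW.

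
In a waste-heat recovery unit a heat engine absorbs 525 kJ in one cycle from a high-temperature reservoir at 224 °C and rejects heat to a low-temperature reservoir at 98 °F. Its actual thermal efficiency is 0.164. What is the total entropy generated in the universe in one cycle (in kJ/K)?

T_H = 224 °C → 224 + 273.15 = 497.15 K.
T_C = 98 °F → (98 − 32) × 5/9 = 36.67 °C = 309.82 K.
W = η·Q_H = 0.164 × 525 = 86.10 kJ, so Q_C = Q_H − W = 438.9 kJ.
Reservoir entropy changes: ΔS_H = −Q_H/T_H = −525/497.15 = -1.056 kJ/K and ΔS_C = +Q_C/T_C = 438.9/309.82 = 1.417 kJ/K.
ΔS_univ = −Q_H/T_H + Q_C/T_C = 0.361 kJ/K (> 0, since η = 0.164 < η_Carnot = 0.377).

ΔS_univ ≈ 0.361 kJ/K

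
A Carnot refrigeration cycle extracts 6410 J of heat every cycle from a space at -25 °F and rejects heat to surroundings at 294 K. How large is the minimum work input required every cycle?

T_C = -25 °F → (-25 − 32) × 5/9 = -31.67 °C = 241.48 K.
Carnot COP: COP_R = T_C/(T_H − T_C) = 241.48/52.52 = 4.5982.
W = Q_C/COP_R = 6410/4.5982 = 1390 J.

W_in ≈ 1390 J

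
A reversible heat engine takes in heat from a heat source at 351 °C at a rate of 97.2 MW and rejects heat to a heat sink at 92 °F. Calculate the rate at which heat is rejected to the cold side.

Q̇_C ≈ 47.7 MW

T_H = 351 °C → 351 + 273.15 = 624.15 K.
T_C = 92 °F → (92 − 32) × 5/9 = 33.33 °C = 306.48 K.
Since the cycle is reversible, η = 1 − T_C/T_H = 1 − 306.48/624.15 = 0.5090.
For a reversible cycle Q_C/Q_H = T_C/T_H, so Q_C = 97.2 × 306.48/624.15 = 47.7 MW.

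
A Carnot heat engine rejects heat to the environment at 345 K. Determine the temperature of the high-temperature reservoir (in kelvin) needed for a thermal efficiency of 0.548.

T_H ≈ 763 K

From η = 1 − T_C/T_H, solving for T_H gives T_H = T_C/(1 − η) = 345.00/(1 − 0.548) = 763 K.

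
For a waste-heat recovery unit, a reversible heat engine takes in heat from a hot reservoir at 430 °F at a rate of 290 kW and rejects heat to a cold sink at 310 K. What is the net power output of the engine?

Ẇ ≈ 108 kW

T_H = 430 °F → (430 − 32) × 5/9 = 221.11 °C = 494.26 K.
For a reversible engine, η = 1 − T_C/T_H = 1 − 310.00/494.26 = 0.3728.
W = η·Q_H = 0.3728 × 290 = 108 kW.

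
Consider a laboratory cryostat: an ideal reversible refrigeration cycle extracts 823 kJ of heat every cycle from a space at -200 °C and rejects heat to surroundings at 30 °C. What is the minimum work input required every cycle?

W_in ≈ 2590 kJ

T_H = 30 °C → 30 + 273.15 = 303.15 K.
T_C = -200 °C → -200 + 273.15 = 73.15 K.
COP_R = T_C/(T_H − T_C) = 73.15/230.00 = 0.3180.
W = Q_C/COP_R = 823/0.3180 = 2590 kJ.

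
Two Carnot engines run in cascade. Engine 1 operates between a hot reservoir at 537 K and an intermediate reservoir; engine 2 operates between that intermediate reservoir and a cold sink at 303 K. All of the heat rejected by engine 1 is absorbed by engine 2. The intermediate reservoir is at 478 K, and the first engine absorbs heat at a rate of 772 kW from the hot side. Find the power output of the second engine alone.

Ẇ₂ ≈ 251.6 kW

Heat entering the second stage: Q_m = Q_H·(T_m/T_H) = 772 × 478.00/537.00 = 687.2 kW.
Second-stage efficiency η₂ = 1 − T_C/T_m = 1 − 303.00/478.00 = 0.3661, so W₂ = η₂·Q_m = 251.6 kW.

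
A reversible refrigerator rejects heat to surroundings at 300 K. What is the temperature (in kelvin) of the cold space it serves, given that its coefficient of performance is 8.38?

T_C ≈ 268 K

COP_R = T_C/(T_H − T_C) ⇒ T_C = T_H·COP_R/(1 + COP_R) = 300.00 × 8.38/(1 + 8.38) = 268 K.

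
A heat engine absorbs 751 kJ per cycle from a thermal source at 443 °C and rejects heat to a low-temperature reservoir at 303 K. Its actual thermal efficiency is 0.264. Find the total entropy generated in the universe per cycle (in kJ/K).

T_H = 443 °C → 443 + 273.15 = 716.15 K.
W = η·Q_H = 0.264 × 751 = 198.3 kJ, so Q_C = Q_H − W = 552.7 kJ.
The hot reservoir loses entropy Q_H/T_H = 751/716.15 = 1.049 kJ/K; the cold reservoir gains Q_C/T_C = 552.7/303.00 = 1.824 kJ/K.
ΔS_univ = −Q_H/T_H + Q_C/T_C = 0.776 kJ/K (> 0, since η = 0.264 < η_Carnot = 0.577).

ΔS_univ ≈ 0.776 kJ/K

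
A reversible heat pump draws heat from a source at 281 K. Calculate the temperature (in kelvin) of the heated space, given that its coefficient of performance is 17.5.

COP_HP = T_H/(T_H − T_C) ⇒ T_H = T_C·COP_HP/(COP_HP − 1) = 281.00 × 17.5/(17.5 − 1) = 298.0 K.

T_H ≈ 298.0 K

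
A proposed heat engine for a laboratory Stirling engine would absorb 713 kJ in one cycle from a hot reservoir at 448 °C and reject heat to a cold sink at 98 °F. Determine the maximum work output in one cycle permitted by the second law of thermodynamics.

T_H = 448 °C → 448 + 273.15 = 721.15 K.
T_C = 98 °F → (98 − 32) × 5/9 = 36.67 °C = 309.82 K.
No engine can exceed the Carnot limit: η_max = 1 − T_C/T_H = 1 − 309.82/721.15 = 0.5704.
W_max = η_max · Q_H = 0.5704 × 713 = 406.7 kJ.

W_max ≈ 406.7 kJ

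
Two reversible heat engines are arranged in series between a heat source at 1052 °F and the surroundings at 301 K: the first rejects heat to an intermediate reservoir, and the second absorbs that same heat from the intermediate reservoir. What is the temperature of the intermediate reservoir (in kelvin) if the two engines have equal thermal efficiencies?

T_H = 1052 °F → (1052 − 32) × 5/9 = 566.67 °C = 839.82 K.
Equal efficiencies require 1 − T_m/T_H = 1 − T_C/T_m, i.e. T_m/T_H = T_C/T_m, so T_m = √(T_H·T_C) = √(839.82 × 301.00) = 503 K.

T_m ≈ 503 K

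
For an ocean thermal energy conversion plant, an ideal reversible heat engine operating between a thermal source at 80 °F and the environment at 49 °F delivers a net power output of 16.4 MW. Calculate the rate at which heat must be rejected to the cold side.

Q̇_C ≈ 269.1 MW

T_H = 80 °F → (80 − 32) × 5/9 = 26.67 °C = 299.82 K.
T_C = 49 °F → (49 − 32) × 5/9 = 9.44 °C = 282.59 K.
The Carnot efficiency is η = 1 − T_C/T_H = 1 − 282.59/299.82 = 0.0574.
Since Q_C/Q_H = T_C/T_H and Q_H = W/η, Q_C = W·T_C/(T_H − T_C) = 16.4 × 282.59/17.22 = 269.1 MW.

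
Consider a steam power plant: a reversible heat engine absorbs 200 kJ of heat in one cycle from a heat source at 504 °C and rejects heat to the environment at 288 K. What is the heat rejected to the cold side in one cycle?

T_H = 504 °C → 504 + 273.15 = 777.15 K.
Carnot efficiency: η = 1 − T_C/T_H = 1 − 288.00/777.15 = 0.6294.
For a reversible cycle Q_C/Q_H = T_C/T_H, so Q_C = 200 × 288.00/777.15 = 74.12 kJ.

Q_C ≈ 74.12 kJ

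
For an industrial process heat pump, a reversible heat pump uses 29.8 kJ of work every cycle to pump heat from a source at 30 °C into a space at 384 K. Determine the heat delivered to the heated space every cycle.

Q_H ≈ 142 kJ

T_C = 30 °C → 30 + 273.15 = 303.15 K.
COP_HP = T_H/(T_H − T_C) = 384.00/80.85 = 4.7495.
Q_H = COP_HP · W = 4.7495 × 29.8 = 142 kJ.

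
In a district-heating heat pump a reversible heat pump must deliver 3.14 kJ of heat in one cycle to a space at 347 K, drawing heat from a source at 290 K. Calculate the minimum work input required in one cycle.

For a reversible heat pump, COP_HP = T_H/(T_H − T_C) = 347.00/57.00 = 6.0877.
W = Q_H/COP_HP = 3.14/6.0877 = 0.516 kJ.

W_in ≈ 0.516 kJ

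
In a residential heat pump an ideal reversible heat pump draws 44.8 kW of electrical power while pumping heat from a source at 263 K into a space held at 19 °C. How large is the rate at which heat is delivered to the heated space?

T_H = 19 °C → 19 + 273.15 = 292.15 K.
COP_HP = T_H/(T_H − T_C) = 292.15/29.15 = 10.0223.
Q_H = COP_HP · W = 10.0223 × 44.8 = 449 kW.

Q̇_H ≈ 449 kW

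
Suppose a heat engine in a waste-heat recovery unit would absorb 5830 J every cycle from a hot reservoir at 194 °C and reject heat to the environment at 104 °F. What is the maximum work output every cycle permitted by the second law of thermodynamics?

W_max ≈ 1920 J

T_H = 194 °C → 194 + 273.15 = 467.15 K.
T_C = 104 °F → (104 − 32) × 5/9 = 40.00 °C = 313.15 K.
The second-law ceiling is the Carnot efficiency, η_max = 1 − T_C/T_H = 1 − 313.15/467.15 = 0.3297.
W_max = η_max · Q_H = 0.3297 × 5830 = 1920 J.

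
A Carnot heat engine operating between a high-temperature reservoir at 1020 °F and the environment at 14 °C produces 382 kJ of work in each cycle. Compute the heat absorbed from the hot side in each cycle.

Q_H ≈ 587 kJ

T_H = 1020 °F → (1020 − 32) × 5/9 = 548.89 °C = 822.04 K.
T_C = 14 °C → 14 + 273.15 = 287.15 K.
η_rev = 1 − T_C/T_H = 1 − 287.15/822.04 = 0.6507.
Q_H = W/η = 382/0.6507 = 587 kJ.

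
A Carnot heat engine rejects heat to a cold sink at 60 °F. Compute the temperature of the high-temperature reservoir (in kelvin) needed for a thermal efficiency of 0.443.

T_C = 60 °F → (60 − 32) × 5/9 = 15.56 °C = 288.71 K.
From η = 1 − T_C/T_H, solving for T_H gives T_H = T_C/(1 − η) = 288.71/(1 − 0.443) = 518 K.

T_H ≈ 518 K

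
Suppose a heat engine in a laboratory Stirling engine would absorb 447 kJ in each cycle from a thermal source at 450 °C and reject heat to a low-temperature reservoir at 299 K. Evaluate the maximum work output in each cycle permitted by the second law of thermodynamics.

W_max ≈ 262.2 kJ

T_H = 450 °C → 450 + 273.15 = 723.15 K.
By the Carnot theorem, η_max = 1 − T_C/T_H = 1 − 299.00/723.15 = 0.5865.
W_max = η_max · Q_H = 0.5865 × 447 = 262.2 kJ.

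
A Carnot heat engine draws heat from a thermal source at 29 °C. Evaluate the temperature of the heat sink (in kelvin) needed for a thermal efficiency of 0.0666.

T_C ≈ 282.0 K

T_H = 29 °C → 29 + 273.15 = 302.15 K.
From η = 1 − T_C/T_H, T_C = T_H·(1 − η) = 302.15 × (1 − 0.0666) = 282.0 K.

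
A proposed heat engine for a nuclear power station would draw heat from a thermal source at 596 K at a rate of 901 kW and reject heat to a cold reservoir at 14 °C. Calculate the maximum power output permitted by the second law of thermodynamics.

Ẇ_max ≈ 467 kW

T_C = 14 °C → 14 + 273.15 = 287.15 K.
The upper bound on efficiency is η_max = 1 − T_C/T_H = 1 − 287.15/596.00 = 0.5182.
W_max = η_max · Q_H = 0.5182 × 901 = 467 kW.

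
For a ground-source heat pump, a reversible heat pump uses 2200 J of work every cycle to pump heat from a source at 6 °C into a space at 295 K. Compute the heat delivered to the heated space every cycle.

Q_H ≈ 40900 J

T_C = 6 °C → 6 + 273.15 = 279.15 K.
For a reversible heat pump, COP_HP = T_H/(T_H − T_C) = 295.00/15.85 = 18.6120.
Q_H = COP_HP · W = 18.6120 × 2200 = 40900 J.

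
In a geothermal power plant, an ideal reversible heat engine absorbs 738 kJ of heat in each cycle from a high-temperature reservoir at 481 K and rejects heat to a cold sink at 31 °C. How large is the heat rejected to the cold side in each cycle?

T_C = 31 °C → 31 + 273.15 = 304.15 K.
For a reversible engine, η = 1 − T_C/T_H = 1 − 304.15/481.00 = 0.3677.
For a reversible cycle Q_C/Q_H = T_C/T_H, so Q_C = 738 × 304.15/481.00 = 467 kJ.

Q_C ≈ 467 kJ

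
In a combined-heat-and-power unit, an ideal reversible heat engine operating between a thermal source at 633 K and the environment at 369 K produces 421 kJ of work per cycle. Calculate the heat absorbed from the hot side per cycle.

Q_H ≈ 1010 kJ

For a reversible engine, η = 1 − T_C/T_H = 1 − 369.00/633.00 = 0.4171.
Q_H = W/η = 421/0.4171 = 1010 kJ.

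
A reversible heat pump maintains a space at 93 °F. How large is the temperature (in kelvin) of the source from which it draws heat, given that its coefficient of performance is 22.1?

T_C ≈ 293 K

T_H = 93 °F → (93 − 32) × 5/9 = 33.89 °C = 307.04 K.
COP_HP = T_H/(T_H − T_C) ⇒ T_C = T_H·(COP_HP − 1)/COP_HP = 307.04 × (22.1 − 1)/22.1 = 293 K.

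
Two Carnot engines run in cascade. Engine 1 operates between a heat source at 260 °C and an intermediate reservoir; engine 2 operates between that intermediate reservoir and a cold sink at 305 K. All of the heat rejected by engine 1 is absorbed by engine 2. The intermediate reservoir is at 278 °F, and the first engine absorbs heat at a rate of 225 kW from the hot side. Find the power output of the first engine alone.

Ẇ₁ ≈ 52.05 kW

T_H = 260 °C → 260 + 273.15 = 533.15 K.
T_m = 278 °F → (278 − 32) × 5/9 = 136.67 °C = 409.82 K.
First-stage efficiency η₁ = 1 − T_m/T_H = 1 − 409.82/533.15 = 0.2313.
W₁ = η₁·Q_H = 0.2313 × 225 = 52.05 kW.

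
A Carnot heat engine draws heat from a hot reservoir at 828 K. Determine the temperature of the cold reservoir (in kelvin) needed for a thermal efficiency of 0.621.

From η = 1 − T_C/T_H, T_C = T_H·(1 − η) = 828.00 × (1 − 0.621) = 314 K.

T_C ≈ 314 K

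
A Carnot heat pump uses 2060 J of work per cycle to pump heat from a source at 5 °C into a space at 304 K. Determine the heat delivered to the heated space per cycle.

T_C = 5 °C → 5 + 273.15 = 278.15 K.
Reversible heating COP: COP_HP = T_H/(T_H − T_C) = 304.00/25.85 = 11.7602.
Q_H = COP_HP · W = 11.7602 × 2060 = 24200 J.

Q_H ≈ 24200 J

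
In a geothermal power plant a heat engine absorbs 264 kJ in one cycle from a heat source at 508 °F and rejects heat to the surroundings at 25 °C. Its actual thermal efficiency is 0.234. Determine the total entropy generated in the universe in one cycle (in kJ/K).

T_H = 508 °F → (508 − 32) × 5/9 = 264.44 °C = 537.59 K.
T_C = 25 °C → 25 + 273.15 = 298.15 K.
W = η·Q_H = 0.234 × 264 = 61.78 kJ, so Q_C = Q_H − W = 202.2 kJ.
Entropy balance on the reservoirs: −Q_H/T_H = -0.4911 kJ/K, +Q_C/T_C = 0.6783 kJ/K.
ΔS_univ = −Q_H/T_H + Q_C/T_C = 0.187 kJ/K (> 0, since η = 0.234 < η_Carnot = 0.445).

ΔS_univ ≈ 0.187 kJ/K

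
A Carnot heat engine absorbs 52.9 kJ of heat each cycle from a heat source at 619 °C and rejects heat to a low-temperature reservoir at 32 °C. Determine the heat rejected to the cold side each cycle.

T_H = 619 °C → 619 + 273.15 = 892.15 K.
T_C = 32 °C → 32 + 273.15 = 305.15 K.
Carnot efficiency: η = 1 − T_C/T_H = 1 − 305.15/892.15 = 0.6580.
For a reversible cycle Q_C/Q_H = T_C/T_H, so Q_C = 52.9 × 305.15/892.15 = 18.1 kJ.

Q_C ≈ 18.1 kJ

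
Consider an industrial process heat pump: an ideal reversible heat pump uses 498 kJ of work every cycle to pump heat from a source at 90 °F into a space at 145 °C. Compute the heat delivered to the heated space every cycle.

T_H = 145 °C → 145 + 273.15 = 418.15 K.
T_C = 90 °F → (90 − 32) × 5/9 = 32.22 °C = 305.37 K.
COP_HP = T_H/(T_H − T_C) = 418.15/112.78 = 3.7077.
Q_H = COP_HP · W = 3.7077 × 498 = 1846 kJ.

Q_H ≈ 1846 kJ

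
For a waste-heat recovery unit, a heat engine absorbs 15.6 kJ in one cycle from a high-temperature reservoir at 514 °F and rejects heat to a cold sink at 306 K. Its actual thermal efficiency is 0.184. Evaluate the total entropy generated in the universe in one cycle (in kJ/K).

ΔS_univ ≈ 0.0128 kJ/K

T_H = 514 °F → (514 − 32) × 5/9 = 267.78 °C = 540.93 K.
W = η·Q_H = 0.184 × 15.6 = 2.870 kJ, so Q_C = Q_H − W = 12.73 kJ.
Entropy balance on the reservoirs: −Q_H/T_H = -0.02884 kJ/K, +Q_C/T_C = 0.04160 kJ/K.
ΔS_univ = −Q_H/T_H + Q_C/T_C = 0.0128 kJ/K (> 0, since η = 0.184 < η_Carnot = 0.434).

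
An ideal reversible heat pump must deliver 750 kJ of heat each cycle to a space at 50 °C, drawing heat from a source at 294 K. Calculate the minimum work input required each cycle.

T_H = 50 °C → 50 + 273.15 = 323.15 K.
Reversible heating COP: COP_HP = T_H/(T_H − T_C) = 323.15/29.15 = 11.0858.
W = Q_H/COP_HP = 750/11.0858 = 67.65 kJ.

W_in ≈ 67.65 kJ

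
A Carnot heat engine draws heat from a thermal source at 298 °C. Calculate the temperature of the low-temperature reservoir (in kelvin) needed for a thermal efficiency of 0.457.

T_H = 298 °C → 298 + 273.15 = 571.15 K.
From η = 1 − T_C/T_H, T_C = T_H·(1 − η) = 571.15 × (1 − 0.457) = 310.1 K.

T_C ≈ 310.1 K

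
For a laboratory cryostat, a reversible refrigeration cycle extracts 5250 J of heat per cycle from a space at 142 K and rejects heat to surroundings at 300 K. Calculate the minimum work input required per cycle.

COP_R = T_C/(T_H − T_C) = 142.00/158.00 = 0.8987.
W = Q_C/COP_R = 5250/0.8987 = 5840 J.

W_in ≈ 5840 J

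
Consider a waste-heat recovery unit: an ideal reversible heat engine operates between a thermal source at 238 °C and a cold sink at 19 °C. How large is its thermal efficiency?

T_H = 238 °C → 238 + 273.15 = 511.15 K.
T_C = 19 °C → 19 + 273.15 = 292.15 K.
Since the cycle is reversible, η = 1 − T_C/T_H = 1 − 292.15/511.15 = 0.428.

η ≈ 0.428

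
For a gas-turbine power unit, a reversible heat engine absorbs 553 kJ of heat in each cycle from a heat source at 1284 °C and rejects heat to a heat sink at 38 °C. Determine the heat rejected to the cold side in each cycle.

Q_C ≈ 111 kJ

T_H = 1284 °C → 1284 + 273.15 = 1557.15 K.
T_C = 38 °C → 38 + 273.15 = 311.15 K.
The Carnot efficiency is η = 1 − T_C/T_H = 1 − 311.15/1557.15 = 0.8002.
For a reversible cycle Q_C/Q_H = T_C/T_H, so Q_C = 553 × 311.15/1557.15 = 111 kJ.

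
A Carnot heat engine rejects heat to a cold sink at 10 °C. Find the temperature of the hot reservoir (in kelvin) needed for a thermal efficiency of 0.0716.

T_H ≈ 305 K

T_C = 10 °C → 10 + 273.15 = 283.15 K.
From η = 1 − T_C/T_H, solving for T_H gives T_H = T_C/(1 − η) = 283.15/(1 − 0.0716) = 305 K.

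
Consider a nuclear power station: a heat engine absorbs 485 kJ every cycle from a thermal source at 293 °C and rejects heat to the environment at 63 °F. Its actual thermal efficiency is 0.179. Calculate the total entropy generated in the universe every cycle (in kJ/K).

ΔS_univ ≈ 0.5146 kJ/K

T_H = 293 °C → 293 + 273.15 = 566.15 K.
T_C = 63 °F → (63 − 32) × 5/9 = 17.22 °C = 290.37 K.
W = η·Q_H = 0.179 × 485 = 86.81 kJ, so Q_C = Q_H − W = 398.2 kJ.
The hot reservoir loses entropy Q_H/T_H = 485/566.15 = 0.8567 kJ/K; the cold reservoir gains Q_C/T_C = 398.2/290.37 = 1.371 kJ/K.
ΔS_univ = −Q_H/T_H + Q_C/T_C = 0.5146 kJ/K (> 0, since η = 0.179 < η_Carnot = 0.487).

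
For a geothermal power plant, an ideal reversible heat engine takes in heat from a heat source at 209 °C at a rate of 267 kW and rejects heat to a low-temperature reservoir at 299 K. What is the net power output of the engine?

T_H = 209 °C → 209 + 273.15 = 482.15 K.
Carnot efficiency: η = 1 − T_C/T_H = 1 − 299.00/482.15 = 0.3799.
W = η·Q_H = 0.3799 × 267 = 101 kW.

Ẇ ≈ 101 kW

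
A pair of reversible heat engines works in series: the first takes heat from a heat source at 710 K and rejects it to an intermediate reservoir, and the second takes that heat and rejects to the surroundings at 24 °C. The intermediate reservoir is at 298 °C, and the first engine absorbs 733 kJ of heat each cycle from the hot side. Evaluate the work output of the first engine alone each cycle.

T_C = 24 °C → 24 + 273.15 = 297.15 K.
T_m = 298 °C → 298 + 273.15 = 571.15 K.
First-stage efficiency η₁ = 1 − T_m/T_H = 1 − 571.15/710.00 = 0.1956.
W₁ = η₁·Q_H = 0.1956 × 733 = 143 kJ.

W₁ ≈ 143 kJ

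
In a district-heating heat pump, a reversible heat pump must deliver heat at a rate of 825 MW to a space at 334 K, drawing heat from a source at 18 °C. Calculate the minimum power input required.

Ẇ_in ≈ 106 MW

T_C = 18 °C → 18 + 273.15 = 291.15 K.
COP_HP = T_H/(T_H − T_C) = 334.00/42.85 = 7.7946.
W = Q_H/COP_HP = 825/7.7946 = 106 MW.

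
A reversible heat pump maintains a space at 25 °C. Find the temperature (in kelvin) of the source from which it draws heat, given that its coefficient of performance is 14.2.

T_H = 25 °C → 25 + 273.15 = 298.15 K.
COP_HP = T_H/(T_H − T_C) ⇒ T_C = T_H·(COP_HP − 1)/COP_HP = 298.15 × (14.2 − 1)/14.2 = 277 K.

T_C ≈ 277 K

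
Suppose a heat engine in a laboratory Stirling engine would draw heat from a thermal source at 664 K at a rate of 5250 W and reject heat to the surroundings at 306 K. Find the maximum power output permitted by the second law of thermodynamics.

No engine can exceed the Carnot limit: η_max = 1 − T_C/T_H = 1 − 306.00/664.00 = 0.5392.
W_max = η_max · Q_H = 0.5392 × 5250 = 2830 W.

Ẇ_max ≈ 2830 W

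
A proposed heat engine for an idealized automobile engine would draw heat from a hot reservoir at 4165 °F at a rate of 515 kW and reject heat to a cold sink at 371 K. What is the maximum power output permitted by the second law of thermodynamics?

T_H = 4165 °F → (4165 − 32) × 5/9 = 2296.11 °C = 2569.26 K.
By the Carnot theorem, η_max = 1 − T_C/T_H = 1 − 371.00/2569.26 = 0.8556.
W_max = η_max · Q_H = 0.8556 × 515 = 441 kW.

Ẇ_max ≈ 441 kW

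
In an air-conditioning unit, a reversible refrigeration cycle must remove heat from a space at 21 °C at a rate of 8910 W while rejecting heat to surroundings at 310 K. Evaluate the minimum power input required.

Ẇ_in ≈ 480 W

T_C = 21 °C → 21 + 273.15 = 294.15 K.
COP_R = T_C/(T_H − T_C) = 294.15/15.85 = 18.5584.
W = Q_C/COP_R = 8910/18.5584 = 480 W.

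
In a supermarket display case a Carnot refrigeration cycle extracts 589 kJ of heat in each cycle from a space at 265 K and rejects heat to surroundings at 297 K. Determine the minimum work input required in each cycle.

W_in ≈ 71.12 kJ

Carnot COP: COP_R = T_C/(T_H − T_C) = 265.00/32.00 = 8.2812.
W = Q_C/COP_R = 589/8.2812 = 71.12 kJ.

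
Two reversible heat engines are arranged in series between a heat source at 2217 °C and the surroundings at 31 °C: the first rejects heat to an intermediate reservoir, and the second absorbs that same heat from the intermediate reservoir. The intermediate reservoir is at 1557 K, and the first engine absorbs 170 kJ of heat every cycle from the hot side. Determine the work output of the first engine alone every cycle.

T_H = 2217 °C → 2217 + 273.15 = 2490.15 K.
T_C = 31 °C → 31 + 273.15 = 304.15 K.
First-stage efficiency η₁ = 1 − T_m/T_H = 1 − 1557.00/2490.15 = 0.3747.
W₁ = η₁·Q_H = 0.3747 × 170 = 63.7 kJ.

W₁ ≈ 63.7 kJ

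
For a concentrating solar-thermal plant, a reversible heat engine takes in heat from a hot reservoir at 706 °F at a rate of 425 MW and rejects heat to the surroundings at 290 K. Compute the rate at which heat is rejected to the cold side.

Q̇_C ≈ 190.3 MW

T_H = 706 °F → (706 − 32) × 5/9 = 374.44 °C = 647.59 K.
Since the cycle is reversible, η = 1 − T_C/T_H = 1 − 290.00/647.59 = 0.5522.
For a reversible cycle Q_C/Q_H = T_C/T_H, so Q_C = 425 × 290.00/647.59 = 190.3 MW.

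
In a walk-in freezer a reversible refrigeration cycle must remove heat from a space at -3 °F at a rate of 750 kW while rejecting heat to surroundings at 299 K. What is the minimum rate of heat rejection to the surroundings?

T_C = -3 °F → (-3 − 32) × 5/9 = -19.44 °C = 253.71 K.
For a reversible cycle Q_H/Q_C = T_H/T_C, so Q_H = Q_C·T_H/T_C = 750 × 299.00/253.71 = 884 kW.

Q̇_H ≈ 884 kW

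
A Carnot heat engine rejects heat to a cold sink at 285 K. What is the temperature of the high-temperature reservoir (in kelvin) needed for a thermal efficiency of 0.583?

From η = 1 − T_C/T_H, solving for T_H gives T_H = T_C/(1 − η) = 285.00/(1 − 0.583) = 683 K.

T_H ≈ 683 K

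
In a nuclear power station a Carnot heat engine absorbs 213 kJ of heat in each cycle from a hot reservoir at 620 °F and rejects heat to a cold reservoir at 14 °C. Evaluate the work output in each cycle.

T_H = 620 °F → (620 − 32) × 5/9 = 326.67 °C = 599.82 K.
T_C = 14 °C → 14 + 273.15 = 287.15 K.
The Carnot efficiency is η = 1 − T_C/T_H = 1 − 287.15/599.82 = 0.5213.
W = η·Q_H = 0.5213 × 213 = 111.0 kJ.

W ≈ 111.0 kJ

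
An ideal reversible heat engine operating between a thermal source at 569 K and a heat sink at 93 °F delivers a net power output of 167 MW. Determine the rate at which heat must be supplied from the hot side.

Q̇_H ≈ 362.7 MW

T_C = 93 °F → (93 − 32) × 5/9 = 33.89 °C = 307.04 K.
η_rev = 1 − T_C/T_H = 1 − 307.04/569.00 = 0.4604.
Q_H = W/η = 167/0.4604 = 362.7 MW.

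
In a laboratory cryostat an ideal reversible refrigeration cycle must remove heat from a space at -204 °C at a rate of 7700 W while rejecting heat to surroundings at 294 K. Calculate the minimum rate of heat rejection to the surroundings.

Q̇_H ≈ 32740 W

T_C = -204 °C → -204 + 273.15 = 69.15 K.
For a reversible cycle Q_H/Q_C = T_H/T_C, so Q_H = Q_C·T_H/T_C = 7700 × 294.00/69.15 = 32740 W.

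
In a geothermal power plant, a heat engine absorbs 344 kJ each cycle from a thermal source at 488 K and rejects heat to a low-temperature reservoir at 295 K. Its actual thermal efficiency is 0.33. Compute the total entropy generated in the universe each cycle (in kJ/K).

ΔS_univ ≈ 0.0764 kJ/K

W = η·Q_H = 0.33 × 344 = 113.5 kJ, so Q_C = Q_H − W = 230.5 kJ.
Reservoir entropy changes: ΔS_H = −Q_H/T_H = −344/488.00 = -0.7049 kJ/K and ΔS_C = +Q_C/T_C = 230.5/295.00 = 0.7813 kJ/K.
ΔS_univ = −Q_H/T_H + Q_C/T_C = 0.0764 kJ/K (> 0, since η = 0.33 < η_Carnot = 0.395).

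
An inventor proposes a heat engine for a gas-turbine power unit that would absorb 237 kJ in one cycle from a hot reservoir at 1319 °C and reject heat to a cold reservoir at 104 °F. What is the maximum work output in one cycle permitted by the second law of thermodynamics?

T_H = 1319 °C → 1319 + 273.15 = 1592.15 K.
T_C = 104 °F → (104 − 32) × 5/9 = 40.00 °C = 313.15 K.
By the Carnot theorem, η_max = 1 − T_C/T_H = 1 − 313.15/1592.15 = 0.8033.
W_max = η_max · Q_H = 0.8033 × 237 = 190 kJ.

W_max ≈ 190 kJ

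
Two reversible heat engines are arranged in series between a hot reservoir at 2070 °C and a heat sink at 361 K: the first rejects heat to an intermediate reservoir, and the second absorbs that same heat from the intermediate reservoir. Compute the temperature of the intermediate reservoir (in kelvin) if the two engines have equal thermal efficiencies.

T_H = 2070 °C → 2070 + 273.15 = 2343.15 K.
Equal efficiencies require 1 − T_m/T_H = 1 − T_C/T_m, i.e. T_m/T_H = T_C/T_m, so T_m = √(T_H·T_C) = √(2343.15 × 361.00) = 920 K.

T_m ≈ 920 K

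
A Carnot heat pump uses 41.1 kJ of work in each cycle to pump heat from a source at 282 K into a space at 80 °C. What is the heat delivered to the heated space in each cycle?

T_H = 80 °C → 80 + 273.15 = 353.15 K.
The Carnot heat-pump COP is COP_HP = T_H/(T_H − T_C) = 353.15/71.15 = 4.9635.
Q_H = COP_HP · W = 4.9635 × 41.1 = 204 kJ.

Q_H ≈ 204 kJ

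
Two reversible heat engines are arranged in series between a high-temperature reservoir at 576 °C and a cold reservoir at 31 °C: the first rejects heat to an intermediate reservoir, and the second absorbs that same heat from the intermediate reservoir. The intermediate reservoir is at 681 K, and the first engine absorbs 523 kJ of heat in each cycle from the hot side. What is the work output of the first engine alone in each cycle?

T_H = 576 °C → 576 + 273.15 = 849.15 K.
T_C = 31 °C → 31 + 273.15 = 304.15 K.
First-stage efficiency η₁ = 1 − T_m/T_H = 1 − 681.00/849.15 = 0.1980.
W₁ = η₁·Q_H = 0.1980 × 523 = 104 kJ.

W₁ ≈ 104 kJ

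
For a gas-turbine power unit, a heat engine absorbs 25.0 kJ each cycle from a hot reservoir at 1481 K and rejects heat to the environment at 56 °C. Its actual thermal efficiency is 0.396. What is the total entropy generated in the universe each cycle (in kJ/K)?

T_C = 56 °C → 56 + 273.15 = 329.15 K.
W = η·Q_H = 0.396 × 25.0 = 9.900 kJ, so Q_C = Q_H − W = 15.10 kJ.
Entropy balance on the reservoirs: −Q_H/T_H = -0.01688 kJ/K, +Q_C/T_C = 0.04588 kJ/K.
ΔS_univ = −Q_H/T_H + Q_C/T_C = 0.02900 kJ/K (> 0, since η = 0.396 < η_Carnot = 0.778).

ΔS_univ ≈ 0.02900 kJ/K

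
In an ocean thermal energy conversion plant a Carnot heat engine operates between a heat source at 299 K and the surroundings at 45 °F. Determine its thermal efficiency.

T_C = 45 °F → (45 − 32) × 5/9 = 7.22 °C = 280.37 K.
Since the cycle is reversible, η = 1 − T_C/T_H = 1 − 280.37/299.00 = 0.0623.

η ≈ 0.0623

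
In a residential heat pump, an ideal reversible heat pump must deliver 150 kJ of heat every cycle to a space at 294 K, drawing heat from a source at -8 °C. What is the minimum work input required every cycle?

T_C = -8 °C → -8 + 273.15 = 265.15 K.
Reversible heating COP: COP_HP = T_H/(T_H − T_C) = 294.00/28.85 = 10.1906.
W = Q_H/COP_HP = 150/10.1906 = 14.7 kJ.

W_in ≈ 14.7 kJ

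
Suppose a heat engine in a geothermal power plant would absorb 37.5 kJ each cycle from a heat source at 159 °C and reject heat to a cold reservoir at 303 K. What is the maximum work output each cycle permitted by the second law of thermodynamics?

T_H = 159 °C → 159 + 273.15 = 432.15 K.
No engine can exceed the Carnot limit: η_max = 1 − T_C/T_H = 1 − 303.00/432.15 = 0.2989.
W_max = η_max · Q_H = 0.2989 × 37.5 = 11.2 kJ.

W_max ≈ 11.2 kJ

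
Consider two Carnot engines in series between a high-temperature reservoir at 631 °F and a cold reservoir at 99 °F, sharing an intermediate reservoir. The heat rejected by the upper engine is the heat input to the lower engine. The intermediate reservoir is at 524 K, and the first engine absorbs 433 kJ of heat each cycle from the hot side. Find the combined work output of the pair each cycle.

T_H = 631 °F → (631 − 32) × 5/9 = 332.78 °C = 605.93 K.
T_C = 99 °F → (99 − 32) × 5/9 = 37.22 °C = 310.37 K.
Two reversible stages in series are equivalent to a single Carnot engine between T_H and T_C, so η_total = 1 − T_C/T_H = 1 − 310.37/605.93 = 0.4878.
W_total = η_total · Q_H = 0.4878 × 433 = 211 kJ.

W_total ≈ 211 kJ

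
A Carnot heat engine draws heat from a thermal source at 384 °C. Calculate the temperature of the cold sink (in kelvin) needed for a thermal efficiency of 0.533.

T_H = 384 °C → 384 + 273.15 = 657.15 K.
From η = 1 − T_C/T_H, T_C = T_H·(1 − η) = 657.15 × (1 − 0.533) = 307 K.

T_C ≈ 307 K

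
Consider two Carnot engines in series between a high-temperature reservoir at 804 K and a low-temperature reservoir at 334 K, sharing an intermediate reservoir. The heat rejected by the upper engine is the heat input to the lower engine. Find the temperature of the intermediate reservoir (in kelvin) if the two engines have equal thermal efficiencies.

Equal efficiencies require 1 − T_m/T_H = 1 − T_C/T_m, i.e. T_m/T_H = T_C/T_m, so T_m = √(T_H·T_C) = √(804.00 × 334.00) = 518 K.

T_m ≈ 518 K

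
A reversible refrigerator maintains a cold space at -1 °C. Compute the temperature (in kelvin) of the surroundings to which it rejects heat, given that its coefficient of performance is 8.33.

T_H ≈ 305 K

T_C = -1 °C → -1 + 273.15 = 272.15 K.
COP_R = T_C/(T_H − T_C) ⇒ T_H = T_C·(1 + 1/COP_R) = 272.15 × (1 + 1/8.33) = 305 K.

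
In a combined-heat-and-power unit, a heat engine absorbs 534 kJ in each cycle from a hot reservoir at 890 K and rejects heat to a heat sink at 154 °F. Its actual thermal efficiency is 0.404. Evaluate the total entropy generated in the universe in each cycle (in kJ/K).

T_C = 154 °F → (154 − 32) × 5/9 = 67.78 °C = 340.93 K.
W = η·Q_H = 0.404 × 534 = 215.7 kJ, so Q_C = Q_H − W = 318.3 kJ.
Reservoir entropy changes: ΔS_H = −Q_H/T_H = −534/890.00 = -0.6000 kJ/K and ΔS_C = +Q_C/T_C = 318.3/340.93 = 0.9335 kJ/K.
ΔS_univ = −Q_H/T_H + Q_C/T_C = 0.334 kJ/K (> 0, since η = 0.404 < η_Carnot = 0.617).

ΔS_univ ≈ 0.334 kJ/K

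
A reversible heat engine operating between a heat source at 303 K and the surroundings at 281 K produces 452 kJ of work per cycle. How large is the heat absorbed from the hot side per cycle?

Since the cycle is reversible, η = 1 − T_C/T_H = 1 − 281.00/303.00 = 0.0726.
Q_H = W/η = 452/0.0726 = 6225 kJ.

Q_H ≈ 6225 kJ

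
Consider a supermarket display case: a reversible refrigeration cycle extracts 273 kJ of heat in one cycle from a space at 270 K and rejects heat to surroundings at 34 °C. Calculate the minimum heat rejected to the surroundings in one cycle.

T_H = 34 °C → 34 + 273.15 = 307.15 K.
For a reversible cycle Q_H/Q_C = T_H/T_C, so Q_H = Q_C·T_H/T_C = 273 × 307.15/270.00 = 310.6 kJ.

Q_H ≈ 310.6 kJ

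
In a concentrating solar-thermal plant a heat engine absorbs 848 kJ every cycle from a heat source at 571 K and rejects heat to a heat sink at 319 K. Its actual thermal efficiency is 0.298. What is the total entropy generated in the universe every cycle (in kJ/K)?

W = η·Q_H = 0.298 × 848 = 252.7 kJ, so Q_C = Q_H − W = 595.3 kJ.
Entropy balance on the reservoirs: −Q_H/T_H = -1.485 kJ/K, +Q_C/T_C = 1.866 kJ/K.
ΔS_univ = −Q_H/T_H + Q_C/T_C = 0.381 kJ/K (> 0, since η = 0.298 < η_Carnot = 0.441).

ΔS_univ ≈ 0.381 kJ/K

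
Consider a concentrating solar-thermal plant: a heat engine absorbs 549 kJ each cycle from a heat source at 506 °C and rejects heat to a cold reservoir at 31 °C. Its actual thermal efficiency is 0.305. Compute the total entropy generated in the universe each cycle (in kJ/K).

T_H = 506 °C → 506 + 273.15 = 779.15 K.
T_C = 31 °C → 31 + 273.15 = 304.15 K.
W = η·Q_H = 0.305 × 549 = 167.4 kJ, so Q_C = Q_H − W = 381.6 kJ.
The hot reservoir loses entropy Q_H/T_H = 549/779.15 = 0.7046 kJ/K; the cold reservoir gains Q_C/T_C = 381.6/304.15 = 1.254 kJ/K.
ΔS_univ = −Q_H/T_H + Q_C/T_C = 0.550 kJ/K (> 0, since η = 0.305 < η_Carnot = 0.610).

ΔS_univ ≈ 0.550 kJ/K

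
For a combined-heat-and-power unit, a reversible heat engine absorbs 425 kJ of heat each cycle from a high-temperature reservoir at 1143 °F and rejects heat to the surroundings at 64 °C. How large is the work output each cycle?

W ≈ 264.1 kJ

T_H = 1143 °F → (1143 − 32) × 5/9 = 617.22 °C = 890.37 K.
T_C = 64 °C → 64 + 273.15 = 337.15 K.
The Carnot efficiency is η = 1 − T_C/T_H = 1 − 337.15/890.37 = 0.6213.
W = η·Q_H = 0.6213 × 425 = 264.1 kJ.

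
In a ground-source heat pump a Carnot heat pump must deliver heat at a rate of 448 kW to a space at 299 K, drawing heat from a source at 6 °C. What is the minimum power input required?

Ẇ_in ≈ 29.74 kW

T_C = 6 °C → 6 + 273.15 = 279.15 K.
Reversible heating COP: COP_HP = T_H/(T_H − T_C) = 299.00/19.85 = 15.0630.
W = Q_H/COP_HP = 448/15.0630 = 29.74 kW.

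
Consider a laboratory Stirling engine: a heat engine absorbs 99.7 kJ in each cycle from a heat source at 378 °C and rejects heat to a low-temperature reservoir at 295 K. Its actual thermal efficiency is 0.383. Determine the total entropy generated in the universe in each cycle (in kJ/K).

ΔS_univ ≈ 0.0554 kJ/K

T_H = 378 °C → 378 + 273.15 = 651.15 K.
W = η·Q_H = 0.383 × 99.7 = 38.19 kJ, so Q_C = Q_H − W = 61.51 kJ.
Reservoir entropy changes: ΔS_H = −Q_H/T_H = −99.7/651.15 = -0.1531 kJ/K and ΔS_C = +Q_C/T_C = 61.51/295.00 = 0.2085 kJ/K.
ΔS_univ = −Q_H/T_H + Q_C/T_C = 0.0554 kJ/K (> 0, since η = 0.383 < η_Carnot = 0.547).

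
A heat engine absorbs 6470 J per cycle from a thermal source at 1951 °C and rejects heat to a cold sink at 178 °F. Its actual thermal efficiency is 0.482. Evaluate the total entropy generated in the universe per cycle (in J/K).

ΔS_univ ≈ 6.55 J/K

T_H = 1951 °C → 1951 + 273.15 = 2224.15 K.
T_C = 178 °F → (178 − 32) × 5/9 = 81.11 °C = 354.26 K.
W = η·Q_H = 0.482 × 6470 = 3119 J, so Q_C = Q_H − W = 3351 J.
Reservoir entropy changes: ΔS_H = −Q_H/T_H = −6470/2224.15 = -2.909 J/K and ΔS_C = +Q_C/T_C = 3351/354.26 = 9.460 J/K.
ΔS_univ = −Q_H/T_H + Q_C/T_C = 6.55 J/K (> 0, since η = 0.482 < η_Carnot = 0.841).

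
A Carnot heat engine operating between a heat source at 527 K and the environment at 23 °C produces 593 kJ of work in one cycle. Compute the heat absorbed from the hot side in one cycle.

T_C = 23 °C → 23 + 273.15 = 296.15 K.
η_rev = 1 − T_C/T_H = 1 − 296.15/527.00 = 0.4380.
Q_H = W/η = 593/0.4380 = 1354 kJ.

Q_H ≈ 1354 kJ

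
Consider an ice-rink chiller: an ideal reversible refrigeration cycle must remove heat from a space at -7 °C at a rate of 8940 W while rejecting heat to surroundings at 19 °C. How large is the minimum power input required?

T_H = 19 °C → 19 + 273.15 = 292.15 K.
T_C = -7 °C → -7 + 273.15 = 266.15 K.
COP_R = T_C/(T_H − T_C) = 266.15/26.00 = 10.2365.
W = Q_C/COP_R = 8940/10.2365 = 873 W.

Ẇ_in ≈ 873 W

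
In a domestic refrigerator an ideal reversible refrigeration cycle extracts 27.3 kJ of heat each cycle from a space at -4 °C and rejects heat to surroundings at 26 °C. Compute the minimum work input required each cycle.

T_H = 26 °C → 26 + 273.15 = 299.15 K.
T_C = -4 °C → -4 + 273.15 = 269.15 K.
Carnot COP: COP_R = T_C/(T_H − T_C) = 269.15/30.00 = 8.9717.
W = Q_C/COP_R = 27.3/8.9717 = 3.043 kJ.

W_in ≈ 3.043 kJ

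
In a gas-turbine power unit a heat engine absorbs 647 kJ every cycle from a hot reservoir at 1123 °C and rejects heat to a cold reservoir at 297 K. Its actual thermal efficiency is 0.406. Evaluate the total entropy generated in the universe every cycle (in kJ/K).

ΔS_univ ≈ 0.831 kJ/K

T_H = 1123 °C → 1123 + 273.15 = 1396.15 K.
W = η·Q_H = 0.406 × 647 = 262.7 kJ, so Q_C = Q_H − W = 384.3 kJ.
Reservoir entropy changes: ΔS_H = −Q_H/T_H = −647/1396.15 = -0.4634 kJ/K and ΔS_C = +Q_C/T_C = 384.3/297.00 = 1.294 kJ/K.
ΔS_univ = −Q_H/T_H + Q_C/T_C = 0.831 kJ/K (> 0, since η = 0.406 < η_Carnot = 0.787).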